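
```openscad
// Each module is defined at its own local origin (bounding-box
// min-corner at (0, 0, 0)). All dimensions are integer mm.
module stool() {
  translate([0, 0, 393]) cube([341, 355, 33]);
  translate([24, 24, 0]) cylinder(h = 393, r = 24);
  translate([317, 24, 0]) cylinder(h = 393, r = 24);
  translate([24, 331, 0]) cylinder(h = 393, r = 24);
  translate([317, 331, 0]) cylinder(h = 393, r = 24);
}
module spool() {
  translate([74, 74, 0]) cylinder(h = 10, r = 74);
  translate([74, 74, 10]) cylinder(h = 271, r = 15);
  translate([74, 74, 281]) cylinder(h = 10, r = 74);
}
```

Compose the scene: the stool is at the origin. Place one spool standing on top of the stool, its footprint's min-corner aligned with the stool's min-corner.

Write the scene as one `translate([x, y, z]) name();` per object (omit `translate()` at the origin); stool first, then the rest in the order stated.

stool();
translate([0, 0, 426]) spool();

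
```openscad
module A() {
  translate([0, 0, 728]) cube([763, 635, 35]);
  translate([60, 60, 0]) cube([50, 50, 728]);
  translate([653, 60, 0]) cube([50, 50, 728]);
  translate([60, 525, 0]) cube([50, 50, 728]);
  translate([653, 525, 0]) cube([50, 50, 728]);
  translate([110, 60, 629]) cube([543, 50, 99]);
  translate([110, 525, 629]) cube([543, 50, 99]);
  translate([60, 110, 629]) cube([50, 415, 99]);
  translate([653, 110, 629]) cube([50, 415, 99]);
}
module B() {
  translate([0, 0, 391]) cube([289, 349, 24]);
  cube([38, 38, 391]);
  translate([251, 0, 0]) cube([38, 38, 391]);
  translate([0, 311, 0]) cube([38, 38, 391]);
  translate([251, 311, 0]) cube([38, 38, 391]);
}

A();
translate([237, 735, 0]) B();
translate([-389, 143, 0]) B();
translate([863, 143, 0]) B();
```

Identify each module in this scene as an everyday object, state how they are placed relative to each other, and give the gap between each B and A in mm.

Each stool's nearest face is 100 mm from the table's bounding box.

A is a table. B is a stool. Three stools sit around the table at the +y, −x, +x sides. The gap between each stool and the table is 100 mm.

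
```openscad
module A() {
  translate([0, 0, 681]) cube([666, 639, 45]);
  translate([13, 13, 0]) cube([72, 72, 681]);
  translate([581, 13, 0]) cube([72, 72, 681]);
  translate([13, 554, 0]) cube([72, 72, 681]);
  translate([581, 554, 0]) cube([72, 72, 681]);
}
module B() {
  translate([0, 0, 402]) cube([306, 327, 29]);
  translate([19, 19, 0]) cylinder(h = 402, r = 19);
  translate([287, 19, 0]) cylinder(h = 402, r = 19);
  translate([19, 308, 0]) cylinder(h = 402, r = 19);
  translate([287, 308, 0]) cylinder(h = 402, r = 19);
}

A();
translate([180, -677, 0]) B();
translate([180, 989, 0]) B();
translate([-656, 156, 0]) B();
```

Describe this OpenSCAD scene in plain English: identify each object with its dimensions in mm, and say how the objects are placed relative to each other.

A is a rectangular dining table. The top is 666×639×45 mm with its upper surface at z = 726 mm. It stands on four 72×72 mm square legs, each inset 13 mm from the nearest pair of top edges, running from the floor to the underside of the top.

B is a four-legged stool. The seat is a 306×327×29 mm slab whose top surface is at z = 431 mm; four round legs, each 38 mm in diameter, run from the floor (z = 0) to the underside of the seat, each leg's axis is inset half a diameter from the nearest pair of seat edges (so the leg's bounding box is flush with the corner).

Three stools sit around the table at the −y, +y, −x sides.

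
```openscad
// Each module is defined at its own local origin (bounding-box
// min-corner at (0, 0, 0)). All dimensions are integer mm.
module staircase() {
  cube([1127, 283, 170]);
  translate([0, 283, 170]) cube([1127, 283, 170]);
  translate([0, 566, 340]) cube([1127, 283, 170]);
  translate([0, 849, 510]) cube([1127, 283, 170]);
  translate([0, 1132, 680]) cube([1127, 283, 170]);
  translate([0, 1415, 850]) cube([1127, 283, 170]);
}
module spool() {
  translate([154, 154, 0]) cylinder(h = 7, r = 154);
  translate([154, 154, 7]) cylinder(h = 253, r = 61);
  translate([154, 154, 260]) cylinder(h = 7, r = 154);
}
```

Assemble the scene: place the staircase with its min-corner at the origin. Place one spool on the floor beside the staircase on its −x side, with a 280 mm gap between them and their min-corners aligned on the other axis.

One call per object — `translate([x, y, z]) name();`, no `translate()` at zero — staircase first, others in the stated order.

staircase();
translate([-588, 0, 0]) spool();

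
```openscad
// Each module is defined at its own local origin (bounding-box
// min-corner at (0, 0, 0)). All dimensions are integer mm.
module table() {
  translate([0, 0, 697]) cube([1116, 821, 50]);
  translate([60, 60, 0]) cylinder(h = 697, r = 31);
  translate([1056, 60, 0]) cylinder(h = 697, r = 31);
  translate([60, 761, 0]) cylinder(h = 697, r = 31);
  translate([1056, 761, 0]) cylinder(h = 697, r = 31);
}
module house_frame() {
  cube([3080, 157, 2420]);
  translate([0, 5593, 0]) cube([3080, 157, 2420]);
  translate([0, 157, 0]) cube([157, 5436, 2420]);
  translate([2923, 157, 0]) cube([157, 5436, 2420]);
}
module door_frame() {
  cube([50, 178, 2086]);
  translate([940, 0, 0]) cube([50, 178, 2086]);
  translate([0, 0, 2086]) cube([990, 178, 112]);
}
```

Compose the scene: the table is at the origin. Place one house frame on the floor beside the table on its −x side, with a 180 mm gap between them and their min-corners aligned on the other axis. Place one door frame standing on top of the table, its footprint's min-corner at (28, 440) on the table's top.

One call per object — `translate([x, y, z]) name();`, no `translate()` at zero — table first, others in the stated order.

table();
translate([-3260, 0, 0]) house_frame();
translate([28, 440, 747]) door_frame();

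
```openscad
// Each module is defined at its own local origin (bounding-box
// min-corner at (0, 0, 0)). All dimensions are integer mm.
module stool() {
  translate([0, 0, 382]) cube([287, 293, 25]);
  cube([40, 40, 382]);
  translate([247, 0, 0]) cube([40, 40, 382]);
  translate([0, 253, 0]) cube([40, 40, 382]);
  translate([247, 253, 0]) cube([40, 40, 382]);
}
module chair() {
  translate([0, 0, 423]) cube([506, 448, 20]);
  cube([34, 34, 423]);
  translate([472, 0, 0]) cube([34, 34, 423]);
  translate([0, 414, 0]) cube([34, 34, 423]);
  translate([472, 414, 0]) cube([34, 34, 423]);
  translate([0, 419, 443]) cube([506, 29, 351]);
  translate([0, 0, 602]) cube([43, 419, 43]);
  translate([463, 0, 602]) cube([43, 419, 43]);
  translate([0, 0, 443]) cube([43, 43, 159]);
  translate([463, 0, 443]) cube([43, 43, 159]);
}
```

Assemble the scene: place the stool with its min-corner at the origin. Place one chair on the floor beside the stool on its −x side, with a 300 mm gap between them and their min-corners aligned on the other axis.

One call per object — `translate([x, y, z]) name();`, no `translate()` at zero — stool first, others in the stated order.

stool();
translate([-806, 0, 0]) chair();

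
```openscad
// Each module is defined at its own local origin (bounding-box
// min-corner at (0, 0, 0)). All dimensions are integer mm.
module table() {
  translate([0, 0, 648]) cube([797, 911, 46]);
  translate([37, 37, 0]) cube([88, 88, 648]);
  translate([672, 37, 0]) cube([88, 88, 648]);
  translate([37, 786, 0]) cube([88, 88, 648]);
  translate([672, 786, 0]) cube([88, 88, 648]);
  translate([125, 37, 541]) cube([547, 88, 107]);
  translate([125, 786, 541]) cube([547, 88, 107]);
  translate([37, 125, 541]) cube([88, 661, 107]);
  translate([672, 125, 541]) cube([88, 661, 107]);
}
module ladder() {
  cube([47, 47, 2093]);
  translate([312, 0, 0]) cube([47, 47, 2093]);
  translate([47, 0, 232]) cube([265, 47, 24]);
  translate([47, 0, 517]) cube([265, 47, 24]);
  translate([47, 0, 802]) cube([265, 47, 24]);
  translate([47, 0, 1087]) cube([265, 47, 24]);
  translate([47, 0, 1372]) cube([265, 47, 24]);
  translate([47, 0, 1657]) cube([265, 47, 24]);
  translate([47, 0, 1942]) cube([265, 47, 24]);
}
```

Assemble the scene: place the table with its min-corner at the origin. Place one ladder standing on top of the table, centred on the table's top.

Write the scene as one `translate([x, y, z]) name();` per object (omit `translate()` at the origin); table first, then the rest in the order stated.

table();
translate([219, 432, 694]) ladder();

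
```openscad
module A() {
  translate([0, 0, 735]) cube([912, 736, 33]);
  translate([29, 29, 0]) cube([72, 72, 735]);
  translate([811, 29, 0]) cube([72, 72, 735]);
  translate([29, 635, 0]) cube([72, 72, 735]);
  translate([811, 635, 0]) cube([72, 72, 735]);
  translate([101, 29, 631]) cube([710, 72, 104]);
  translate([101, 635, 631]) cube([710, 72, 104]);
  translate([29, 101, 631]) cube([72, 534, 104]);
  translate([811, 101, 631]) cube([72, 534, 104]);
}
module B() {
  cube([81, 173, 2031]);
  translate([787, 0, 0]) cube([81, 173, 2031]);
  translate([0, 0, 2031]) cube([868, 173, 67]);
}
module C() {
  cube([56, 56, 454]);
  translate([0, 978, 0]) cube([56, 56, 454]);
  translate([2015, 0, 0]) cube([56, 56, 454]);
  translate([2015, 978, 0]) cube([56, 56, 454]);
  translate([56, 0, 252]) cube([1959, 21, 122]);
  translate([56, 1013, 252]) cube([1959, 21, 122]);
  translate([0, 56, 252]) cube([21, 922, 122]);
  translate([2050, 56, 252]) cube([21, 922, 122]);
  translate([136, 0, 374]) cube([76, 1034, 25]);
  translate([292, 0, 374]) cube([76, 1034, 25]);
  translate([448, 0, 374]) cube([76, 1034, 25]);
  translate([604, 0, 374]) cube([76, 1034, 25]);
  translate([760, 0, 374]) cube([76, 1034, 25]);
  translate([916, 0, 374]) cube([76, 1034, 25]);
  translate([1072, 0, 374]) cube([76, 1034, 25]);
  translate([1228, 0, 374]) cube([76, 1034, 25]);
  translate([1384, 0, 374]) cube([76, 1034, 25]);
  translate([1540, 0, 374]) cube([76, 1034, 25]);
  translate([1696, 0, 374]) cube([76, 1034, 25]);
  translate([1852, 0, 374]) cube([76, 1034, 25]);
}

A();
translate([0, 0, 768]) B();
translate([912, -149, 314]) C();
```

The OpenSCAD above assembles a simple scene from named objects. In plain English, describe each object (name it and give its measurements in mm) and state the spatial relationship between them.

A is a table with a 912×736 mm rectangular top, 33 mm thick, top surface at z = 768 mm, supported by four 72×72 mm square legs, each inset 29 mm from the nearest pair of top edges, running from the floor. Four apron rails, 72 mm thick and 104 mm tall, run between adjacent legs with their top edges flush with the underside of the top and their outer faces flush with the legs' outer faces.

B is a rectangular door frame: two vertical jambs of 81×173 mm section, 2031 mm tall, with a clear opening 706 mm wide between their inner faces. A header 67 mm tall and 173 mm deep lies on top of the jambs and spans the full outside width.

C is a bed frame 2071 mm long (x) by 1034 mm wide (y). Four 56×56 mm corner posts, 454 mm tall, at the corners of the footprint. Four rails of 21 mm thickness and 122 mm height run between adjacent posts with their undersides at z = 252 mm, their outer faces flush with the outside of the frame (the two x-running rails run between the posts' inner faces; the two y-running rails run between the posts' inner faces). 12 slats, each 76 mm wide (x) and 25 mm thick, lie across the top of the two x-running rails, running the full 1034 mm width of the frame in y; the slats are evenly spaced along x between the inner faces of the end posts with equal gaps (rounded down to the nearest mm) at the −x end and between each pair — any rounding remainder accumulates at the +x end.

The door frame is on top of the table. The bed frame is beside the table with their tops flush at z = 768.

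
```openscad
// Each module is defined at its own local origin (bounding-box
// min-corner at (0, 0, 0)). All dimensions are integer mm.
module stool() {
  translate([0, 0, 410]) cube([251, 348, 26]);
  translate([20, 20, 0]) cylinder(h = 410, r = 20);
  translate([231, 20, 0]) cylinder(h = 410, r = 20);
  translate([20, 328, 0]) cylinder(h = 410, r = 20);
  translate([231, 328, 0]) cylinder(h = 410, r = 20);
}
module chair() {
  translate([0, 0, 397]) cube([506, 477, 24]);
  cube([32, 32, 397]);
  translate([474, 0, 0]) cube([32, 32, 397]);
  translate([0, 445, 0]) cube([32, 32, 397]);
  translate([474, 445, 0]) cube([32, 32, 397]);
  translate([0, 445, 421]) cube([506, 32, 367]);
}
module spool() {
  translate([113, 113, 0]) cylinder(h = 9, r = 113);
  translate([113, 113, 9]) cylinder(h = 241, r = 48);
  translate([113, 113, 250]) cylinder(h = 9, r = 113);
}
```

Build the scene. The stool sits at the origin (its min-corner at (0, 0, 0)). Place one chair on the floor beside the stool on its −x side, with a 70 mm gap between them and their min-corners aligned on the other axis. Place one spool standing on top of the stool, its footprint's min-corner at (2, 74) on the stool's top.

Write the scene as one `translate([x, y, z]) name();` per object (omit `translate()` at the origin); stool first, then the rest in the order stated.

stool();
translate([-576, 0, 0]) chair();
translate([2, 74, 436]) spool();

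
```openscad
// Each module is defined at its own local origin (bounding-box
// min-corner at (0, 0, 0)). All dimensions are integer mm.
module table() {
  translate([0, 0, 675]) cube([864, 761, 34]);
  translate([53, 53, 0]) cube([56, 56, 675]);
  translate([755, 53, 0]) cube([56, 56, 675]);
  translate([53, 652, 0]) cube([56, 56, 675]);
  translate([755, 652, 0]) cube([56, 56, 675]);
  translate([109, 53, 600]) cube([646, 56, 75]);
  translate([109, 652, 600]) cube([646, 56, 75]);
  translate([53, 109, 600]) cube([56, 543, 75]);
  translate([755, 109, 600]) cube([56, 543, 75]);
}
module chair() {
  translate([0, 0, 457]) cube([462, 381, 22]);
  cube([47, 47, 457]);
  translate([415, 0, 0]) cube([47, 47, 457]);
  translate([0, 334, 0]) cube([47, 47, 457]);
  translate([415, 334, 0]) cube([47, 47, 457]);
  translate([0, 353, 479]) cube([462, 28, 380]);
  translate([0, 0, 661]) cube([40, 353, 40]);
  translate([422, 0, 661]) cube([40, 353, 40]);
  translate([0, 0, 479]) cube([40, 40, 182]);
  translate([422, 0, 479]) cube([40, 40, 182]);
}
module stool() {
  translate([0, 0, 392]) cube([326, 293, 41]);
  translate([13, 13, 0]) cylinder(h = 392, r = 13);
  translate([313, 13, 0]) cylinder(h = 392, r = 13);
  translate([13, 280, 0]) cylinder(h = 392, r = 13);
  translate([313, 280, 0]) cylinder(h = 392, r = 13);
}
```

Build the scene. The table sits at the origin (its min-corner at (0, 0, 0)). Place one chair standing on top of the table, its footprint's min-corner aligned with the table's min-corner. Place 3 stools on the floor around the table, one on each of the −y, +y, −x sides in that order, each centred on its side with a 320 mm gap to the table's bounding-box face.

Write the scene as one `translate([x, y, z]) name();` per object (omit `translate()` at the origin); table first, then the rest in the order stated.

table();
translate([0, 0, 709]) chair();
translate([269, -613, 0]) stool();
translate([269, 1081, 0]) stool();
translate([-646, 234, 0]) stool();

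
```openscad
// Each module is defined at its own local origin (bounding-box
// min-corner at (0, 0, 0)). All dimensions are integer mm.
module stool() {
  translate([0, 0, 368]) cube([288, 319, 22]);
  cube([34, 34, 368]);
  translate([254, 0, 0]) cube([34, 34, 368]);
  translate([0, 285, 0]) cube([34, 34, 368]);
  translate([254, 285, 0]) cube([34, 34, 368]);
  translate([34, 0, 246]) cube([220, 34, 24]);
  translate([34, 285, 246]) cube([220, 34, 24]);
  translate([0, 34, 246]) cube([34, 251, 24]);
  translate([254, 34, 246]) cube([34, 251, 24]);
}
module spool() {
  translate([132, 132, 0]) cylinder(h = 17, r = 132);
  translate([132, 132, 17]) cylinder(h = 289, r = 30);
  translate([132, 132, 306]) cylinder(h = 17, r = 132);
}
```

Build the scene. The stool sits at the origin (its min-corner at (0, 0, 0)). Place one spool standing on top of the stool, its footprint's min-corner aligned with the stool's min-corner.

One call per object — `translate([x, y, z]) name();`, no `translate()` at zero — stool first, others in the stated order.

stool();
translate([0, 0, 390]) spool();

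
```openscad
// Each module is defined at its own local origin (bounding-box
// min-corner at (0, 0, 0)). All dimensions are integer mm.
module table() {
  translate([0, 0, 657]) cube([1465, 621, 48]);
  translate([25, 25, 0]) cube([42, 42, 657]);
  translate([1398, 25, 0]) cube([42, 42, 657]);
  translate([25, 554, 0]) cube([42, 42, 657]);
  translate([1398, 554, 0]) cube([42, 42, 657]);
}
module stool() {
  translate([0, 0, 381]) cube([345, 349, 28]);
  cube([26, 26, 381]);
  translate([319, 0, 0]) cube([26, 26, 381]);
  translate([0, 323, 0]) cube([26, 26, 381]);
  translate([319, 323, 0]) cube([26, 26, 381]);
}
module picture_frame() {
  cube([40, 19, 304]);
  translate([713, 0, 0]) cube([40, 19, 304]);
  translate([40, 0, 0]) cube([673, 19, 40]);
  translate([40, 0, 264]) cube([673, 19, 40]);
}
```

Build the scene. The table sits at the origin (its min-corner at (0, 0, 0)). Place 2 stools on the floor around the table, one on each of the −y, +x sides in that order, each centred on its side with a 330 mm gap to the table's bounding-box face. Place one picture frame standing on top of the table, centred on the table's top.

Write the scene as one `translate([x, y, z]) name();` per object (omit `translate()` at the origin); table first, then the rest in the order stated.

table();
translate([560, -679, 0]) stool();
translate([1795, 136, 0]) stool();
translate([356, 301, 705]) picture_frame();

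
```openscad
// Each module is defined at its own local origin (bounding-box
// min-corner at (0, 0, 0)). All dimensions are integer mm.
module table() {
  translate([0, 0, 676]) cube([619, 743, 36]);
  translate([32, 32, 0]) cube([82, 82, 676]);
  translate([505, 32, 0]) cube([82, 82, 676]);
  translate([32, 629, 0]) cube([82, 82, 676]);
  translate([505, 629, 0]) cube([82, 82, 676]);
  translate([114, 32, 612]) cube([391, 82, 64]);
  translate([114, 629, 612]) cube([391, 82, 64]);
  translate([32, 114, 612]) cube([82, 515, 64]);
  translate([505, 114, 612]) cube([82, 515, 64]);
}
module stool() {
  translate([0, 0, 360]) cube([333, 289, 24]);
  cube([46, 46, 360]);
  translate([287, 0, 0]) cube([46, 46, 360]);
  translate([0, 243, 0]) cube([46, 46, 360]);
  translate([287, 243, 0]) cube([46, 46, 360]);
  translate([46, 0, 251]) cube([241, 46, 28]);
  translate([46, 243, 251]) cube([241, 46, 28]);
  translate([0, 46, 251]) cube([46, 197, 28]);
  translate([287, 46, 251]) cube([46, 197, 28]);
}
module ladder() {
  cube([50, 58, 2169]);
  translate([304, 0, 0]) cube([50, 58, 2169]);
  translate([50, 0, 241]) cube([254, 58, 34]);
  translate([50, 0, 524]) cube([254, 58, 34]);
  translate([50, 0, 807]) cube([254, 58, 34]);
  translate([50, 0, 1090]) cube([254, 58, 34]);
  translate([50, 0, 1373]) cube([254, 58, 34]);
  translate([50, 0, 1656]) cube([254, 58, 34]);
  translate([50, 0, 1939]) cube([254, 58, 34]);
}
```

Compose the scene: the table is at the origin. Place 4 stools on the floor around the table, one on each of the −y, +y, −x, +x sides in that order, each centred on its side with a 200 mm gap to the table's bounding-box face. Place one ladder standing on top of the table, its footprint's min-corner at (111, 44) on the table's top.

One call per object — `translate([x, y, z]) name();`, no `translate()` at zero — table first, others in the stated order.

table();
translate([143, -489, 0]) stool();
translate([143, 943, 0]) stool();
translate([-533, 227, 0]) stool();
translate([819, 227, 0]) stool();
translate([111, 44, 712]) ladder();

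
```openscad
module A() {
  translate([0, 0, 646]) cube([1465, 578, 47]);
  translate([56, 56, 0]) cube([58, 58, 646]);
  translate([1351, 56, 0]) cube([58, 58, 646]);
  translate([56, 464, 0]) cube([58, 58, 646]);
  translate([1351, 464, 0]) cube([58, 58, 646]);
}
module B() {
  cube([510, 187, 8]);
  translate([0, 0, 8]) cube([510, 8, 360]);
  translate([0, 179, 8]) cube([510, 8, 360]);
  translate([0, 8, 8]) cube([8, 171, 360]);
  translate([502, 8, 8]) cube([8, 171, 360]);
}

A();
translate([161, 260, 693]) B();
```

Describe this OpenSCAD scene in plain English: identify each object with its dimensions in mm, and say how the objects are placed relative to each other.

A is a table with a 1465×578 mm rectangular top, 47 mm thick, top surface at z = 693 mm, supported by four 58×58 mm square legs, each inset 56 mm from the nearest pair of top edges, running from the floor.

B is an open storage box with external size 510×187×368 mm and wall thickness 8 mm (the base is also 8 mm thick). The base covers the whole footprint; the four walls stand on the base, with the y-facing walls full-width and the x-facing walls fitting between their inner faces.

The open box is on top of the table.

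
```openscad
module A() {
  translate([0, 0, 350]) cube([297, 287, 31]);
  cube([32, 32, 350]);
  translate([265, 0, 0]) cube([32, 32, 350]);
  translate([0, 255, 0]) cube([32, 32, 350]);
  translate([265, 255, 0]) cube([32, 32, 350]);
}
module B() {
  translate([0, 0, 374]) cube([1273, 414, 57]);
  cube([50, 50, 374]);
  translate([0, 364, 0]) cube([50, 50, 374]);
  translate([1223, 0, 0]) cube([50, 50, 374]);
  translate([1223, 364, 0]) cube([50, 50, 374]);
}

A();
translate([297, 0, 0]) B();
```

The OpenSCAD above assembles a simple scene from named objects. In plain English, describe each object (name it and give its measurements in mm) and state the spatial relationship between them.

A is a simple wooden stool: a rectangular seat 297 mm (x) by 287 mm (y), 31 mm thick, top face at z = 381 mm, on four square legs, each 32×32 mm in cross-section. The legs rest on z = 0, each flush with a corner of the seat.

B is a long wooden bench with a 1273 mm (x) × 414 mm (y) seat, 57 mm thick, its top surface 431 mm above the floor. Four 50 mm square legs at the seat corners, flush with the edges, run from z = 0 to the seat underside.

The bench is against the stool's +x side, with their −y faces flush.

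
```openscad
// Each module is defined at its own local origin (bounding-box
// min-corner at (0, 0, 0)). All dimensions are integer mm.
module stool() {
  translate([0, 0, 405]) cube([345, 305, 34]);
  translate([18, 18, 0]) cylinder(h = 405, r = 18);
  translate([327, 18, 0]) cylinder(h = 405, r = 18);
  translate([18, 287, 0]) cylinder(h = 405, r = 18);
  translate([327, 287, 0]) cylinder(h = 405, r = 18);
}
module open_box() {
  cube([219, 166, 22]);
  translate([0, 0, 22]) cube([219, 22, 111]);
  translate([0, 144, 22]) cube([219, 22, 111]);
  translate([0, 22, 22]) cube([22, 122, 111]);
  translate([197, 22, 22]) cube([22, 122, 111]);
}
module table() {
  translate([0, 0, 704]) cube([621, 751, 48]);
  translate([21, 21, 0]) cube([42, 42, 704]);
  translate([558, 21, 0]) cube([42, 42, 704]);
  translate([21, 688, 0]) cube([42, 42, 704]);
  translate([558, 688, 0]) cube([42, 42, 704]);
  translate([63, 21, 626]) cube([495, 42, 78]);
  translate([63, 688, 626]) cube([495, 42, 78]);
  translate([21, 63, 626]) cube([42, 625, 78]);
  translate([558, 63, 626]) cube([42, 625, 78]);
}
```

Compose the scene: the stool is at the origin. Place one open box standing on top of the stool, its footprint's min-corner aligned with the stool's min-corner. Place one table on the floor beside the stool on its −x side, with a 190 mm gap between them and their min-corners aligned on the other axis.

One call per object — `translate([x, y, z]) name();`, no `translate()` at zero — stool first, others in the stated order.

stool();
translate([0, 0, 439]) open_box();
translate([-811, 0, 0]) table();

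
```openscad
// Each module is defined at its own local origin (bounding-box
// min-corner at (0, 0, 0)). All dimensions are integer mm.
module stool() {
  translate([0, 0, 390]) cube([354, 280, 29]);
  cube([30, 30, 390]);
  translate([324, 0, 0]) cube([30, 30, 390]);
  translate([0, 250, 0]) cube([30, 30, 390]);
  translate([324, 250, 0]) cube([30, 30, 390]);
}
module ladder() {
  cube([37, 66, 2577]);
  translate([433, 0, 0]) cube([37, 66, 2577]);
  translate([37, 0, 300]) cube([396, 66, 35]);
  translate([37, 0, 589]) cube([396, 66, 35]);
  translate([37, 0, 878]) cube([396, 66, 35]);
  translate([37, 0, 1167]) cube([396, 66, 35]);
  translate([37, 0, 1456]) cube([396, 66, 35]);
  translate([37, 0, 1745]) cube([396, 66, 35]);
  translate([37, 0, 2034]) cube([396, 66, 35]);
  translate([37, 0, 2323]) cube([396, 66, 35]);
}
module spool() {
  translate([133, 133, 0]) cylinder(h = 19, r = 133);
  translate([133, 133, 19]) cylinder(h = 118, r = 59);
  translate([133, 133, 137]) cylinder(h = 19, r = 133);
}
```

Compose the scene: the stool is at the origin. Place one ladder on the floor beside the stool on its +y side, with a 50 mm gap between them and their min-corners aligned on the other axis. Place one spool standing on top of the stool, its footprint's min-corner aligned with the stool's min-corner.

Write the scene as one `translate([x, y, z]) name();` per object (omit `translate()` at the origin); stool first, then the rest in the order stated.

stool();
translate([0, 330, 0]) ladder();
translate([0, 0, 419]) spool();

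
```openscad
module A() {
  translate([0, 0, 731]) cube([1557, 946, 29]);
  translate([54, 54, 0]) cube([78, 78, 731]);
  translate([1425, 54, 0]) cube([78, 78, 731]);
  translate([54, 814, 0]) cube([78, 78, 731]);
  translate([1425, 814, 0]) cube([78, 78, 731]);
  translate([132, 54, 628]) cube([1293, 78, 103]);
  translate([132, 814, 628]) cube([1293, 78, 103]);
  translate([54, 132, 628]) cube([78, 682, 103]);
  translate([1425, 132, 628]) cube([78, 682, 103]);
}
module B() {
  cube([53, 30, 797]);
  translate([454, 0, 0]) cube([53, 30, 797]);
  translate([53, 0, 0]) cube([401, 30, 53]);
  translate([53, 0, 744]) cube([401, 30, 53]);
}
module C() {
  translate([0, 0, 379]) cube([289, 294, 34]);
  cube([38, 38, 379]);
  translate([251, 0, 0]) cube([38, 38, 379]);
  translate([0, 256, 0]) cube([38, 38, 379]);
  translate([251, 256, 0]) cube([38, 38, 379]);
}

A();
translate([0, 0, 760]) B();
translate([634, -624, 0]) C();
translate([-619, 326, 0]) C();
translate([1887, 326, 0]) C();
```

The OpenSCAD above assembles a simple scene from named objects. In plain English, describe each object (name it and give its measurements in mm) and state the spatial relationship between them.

A is a table with a 1557×946 mm rectangular top, 29 mm thick, top surface at z = 760 mm, supported by four 78×78 mm square legs, each inset 54 mm from the nearest pair of top edges, running from the floor. Four apron rails, 78 mm thick and 103 mm tall, run between adjacent legs with their top edges flush with the underside of the top and their outer faces flush with the legs' outer faces.

B is a rectangular picture frame lying in the x–z plane (depth along y). The opening is 401 mm wide (x) by 691 mm tall (z), surrounded by a border 53 mm wide on all four sides. The frame is 30 mm deep and is made of two full-height vertical stiles with two horizontal rails fitted between them.

C is a simple wooden stool: a rectangular seat 289 mm (x) by 294 mm (y), 34 mm thick, top face at z = 413 mm, on four square legs, each 38×38 mm in cross-section. The legs rest on z = 0, each flush with a corner of the seat.

The picture frame is on top of the table. Three stools sit around the table at the −y, −x, +x sides.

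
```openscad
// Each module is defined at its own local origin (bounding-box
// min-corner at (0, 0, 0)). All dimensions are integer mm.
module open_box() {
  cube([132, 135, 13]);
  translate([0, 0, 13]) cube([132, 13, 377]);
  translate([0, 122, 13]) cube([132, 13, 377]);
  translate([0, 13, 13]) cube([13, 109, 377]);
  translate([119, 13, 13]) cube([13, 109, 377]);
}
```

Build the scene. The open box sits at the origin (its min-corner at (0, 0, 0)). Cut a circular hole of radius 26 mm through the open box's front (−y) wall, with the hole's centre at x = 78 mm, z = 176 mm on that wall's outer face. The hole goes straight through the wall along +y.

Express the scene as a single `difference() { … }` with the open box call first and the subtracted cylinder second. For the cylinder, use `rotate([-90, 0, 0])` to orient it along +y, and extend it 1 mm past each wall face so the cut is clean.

difference() {
  open_box();
  translate([78, -1, 176]) rotate([-90, 0, 0]) cylinder(h = 15, r = 26);
}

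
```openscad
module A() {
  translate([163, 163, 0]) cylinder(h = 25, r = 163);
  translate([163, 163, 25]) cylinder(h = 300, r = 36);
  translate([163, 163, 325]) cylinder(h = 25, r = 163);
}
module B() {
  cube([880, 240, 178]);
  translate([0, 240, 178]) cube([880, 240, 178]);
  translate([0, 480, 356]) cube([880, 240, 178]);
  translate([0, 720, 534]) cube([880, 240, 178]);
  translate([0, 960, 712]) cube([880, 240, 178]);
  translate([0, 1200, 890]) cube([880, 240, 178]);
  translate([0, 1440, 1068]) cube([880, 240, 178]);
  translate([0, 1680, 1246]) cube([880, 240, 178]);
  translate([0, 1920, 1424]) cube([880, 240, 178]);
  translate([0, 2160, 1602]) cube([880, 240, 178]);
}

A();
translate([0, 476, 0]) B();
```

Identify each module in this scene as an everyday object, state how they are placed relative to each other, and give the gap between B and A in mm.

A is a spool. B is a staircase. The staircase is on the floor beside the spool on its +y side. The gap between the staircase and the spool is 150 mm.

The staircase's nearest face is 150 mm from the spool's +y face.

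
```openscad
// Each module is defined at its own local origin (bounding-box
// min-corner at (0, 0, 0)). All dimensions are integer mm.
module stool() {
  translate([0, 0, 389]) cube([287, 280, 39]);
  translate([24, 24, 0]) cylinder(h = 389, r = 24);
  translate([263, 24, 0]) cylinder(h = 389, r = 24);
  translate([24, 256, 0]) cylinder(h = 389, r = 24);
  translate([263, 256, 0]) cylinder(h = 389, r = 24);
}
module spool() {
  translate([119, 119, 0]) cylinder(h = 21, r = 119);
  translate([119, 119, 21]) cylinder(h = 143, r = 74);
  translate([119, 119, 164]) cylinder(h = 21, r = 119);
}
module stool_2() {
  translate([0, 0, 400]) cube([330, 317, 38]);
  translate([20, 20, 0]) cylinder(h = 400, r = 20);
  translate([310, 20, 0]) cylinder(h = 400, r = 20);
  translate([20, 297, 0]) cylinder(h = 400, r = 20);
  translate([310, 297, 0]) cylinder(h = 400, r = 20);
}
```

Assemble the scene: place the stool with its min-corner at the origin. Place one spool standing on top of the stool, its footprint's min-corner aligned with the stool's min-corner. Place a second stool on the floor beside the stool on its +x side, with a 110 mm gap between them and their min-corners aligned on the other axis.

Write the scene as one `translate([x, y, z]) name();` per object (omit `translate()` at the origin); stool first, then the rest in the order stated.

stool();
translate([0, 0, 428]) spool();
translate([397, 0, 0]) stool_2();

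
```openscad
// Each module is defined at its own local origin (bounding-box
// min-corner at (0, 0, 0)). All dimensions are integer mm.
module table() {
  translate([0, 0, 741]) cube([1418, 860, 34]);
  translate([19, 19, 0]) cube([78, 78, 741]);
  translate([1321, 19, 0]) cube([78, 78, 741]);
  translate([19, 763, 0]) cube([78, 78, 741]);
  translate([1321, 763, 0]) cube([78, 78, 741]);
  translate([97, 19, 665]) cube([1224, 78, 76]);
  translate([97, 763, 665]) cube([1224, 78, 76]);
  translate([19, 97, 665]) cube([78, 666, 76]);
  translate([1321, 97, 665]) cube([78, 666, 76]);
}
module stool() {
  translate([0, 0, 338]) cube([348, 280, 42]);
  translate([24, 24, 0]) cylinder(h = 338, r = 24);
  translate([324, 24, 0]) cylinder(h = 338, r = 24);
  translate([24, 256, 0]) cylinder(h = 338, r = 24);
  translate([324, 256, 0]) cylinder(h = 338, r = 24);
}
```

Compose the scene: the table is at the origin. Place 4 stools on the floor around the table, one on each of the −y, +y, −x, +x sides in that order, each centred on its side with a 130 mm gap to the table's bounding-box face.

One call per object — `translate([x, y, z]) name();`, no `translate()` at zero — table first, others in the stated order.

table();
translate([535, -410, 0]) stool();
translate([535, 990, 0]) stool();
translate([-478, 290, 0]) stool();
translate([1548, 290, 0]) stool();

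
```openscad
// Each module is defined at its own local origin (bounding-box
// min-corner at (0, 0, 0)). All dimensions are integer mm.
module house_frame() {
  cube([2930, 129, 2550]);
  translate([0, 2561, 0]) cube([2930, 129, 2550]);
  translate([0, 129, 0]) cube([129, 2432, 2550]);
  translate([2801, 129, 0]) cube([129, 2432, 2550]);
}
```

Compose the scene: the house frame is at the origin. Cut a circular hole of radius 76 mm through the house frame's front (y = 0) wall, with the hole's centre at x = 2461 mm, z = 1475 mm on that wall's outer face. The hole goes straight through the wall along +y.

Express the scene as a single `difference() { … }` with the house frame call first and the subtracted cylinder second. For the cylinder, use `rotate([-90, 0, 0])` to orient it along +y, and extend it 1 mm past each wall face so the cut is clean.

difference() {
  house_frame();
  translate([2461, -1, 1475]) rotate([-90, 0, 0]) cylinder(h = 131, r = 76);
}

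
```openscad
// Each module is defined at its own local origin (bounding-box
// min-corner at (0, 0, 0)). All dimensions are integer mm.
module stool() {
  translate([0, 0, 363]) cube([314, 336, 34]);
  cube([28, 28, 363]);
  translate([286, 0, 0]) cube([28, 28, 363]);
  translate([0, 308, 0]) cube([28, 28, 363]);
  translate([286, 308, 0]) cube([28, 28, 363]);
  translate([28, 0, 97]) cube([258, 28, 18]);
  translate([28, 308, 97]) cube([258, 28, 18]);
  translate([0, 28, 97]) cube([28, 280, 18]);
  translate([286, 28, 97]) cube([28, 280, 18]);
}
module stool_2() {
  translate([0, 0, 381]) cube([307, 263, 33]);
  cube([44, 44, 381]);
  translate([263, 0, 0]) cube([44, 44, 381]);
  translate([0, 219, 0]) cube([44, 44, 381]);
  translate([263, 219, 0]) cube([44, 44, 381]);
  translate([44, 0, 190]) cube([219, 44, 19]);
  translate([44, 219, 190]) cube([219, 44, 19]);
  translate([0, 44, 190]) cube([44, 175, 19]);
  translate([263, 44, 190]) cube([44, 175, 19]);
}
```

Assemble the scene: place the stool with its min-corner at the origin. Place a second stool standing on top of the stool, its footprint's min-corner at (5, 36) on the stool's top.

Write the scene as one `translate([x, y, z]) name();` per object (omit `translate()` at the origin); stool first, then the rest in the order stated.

stool();
translate([5, 36, 397]) stool_2();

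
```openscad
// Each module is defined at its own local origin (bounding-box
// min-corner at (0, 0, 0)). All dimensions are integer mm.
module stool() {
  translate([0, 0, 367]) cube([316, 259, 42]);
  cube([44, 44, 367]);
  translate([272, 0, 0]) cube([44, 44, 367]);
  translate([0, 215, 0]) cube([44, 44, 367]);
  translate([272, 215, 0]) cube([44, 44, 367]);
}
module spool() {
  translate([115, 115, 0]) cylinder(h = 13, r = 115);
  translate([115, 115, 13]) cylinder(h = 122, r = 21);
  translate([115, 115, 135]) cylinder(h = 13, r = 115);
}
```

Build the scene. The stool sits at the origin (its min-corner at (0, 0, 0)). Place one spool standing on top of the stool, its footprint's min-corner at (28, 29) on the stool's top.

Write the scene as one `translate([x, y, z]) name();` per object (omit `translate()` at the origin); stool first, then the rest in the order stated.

stool();
translate([28, 29, 409]) spool();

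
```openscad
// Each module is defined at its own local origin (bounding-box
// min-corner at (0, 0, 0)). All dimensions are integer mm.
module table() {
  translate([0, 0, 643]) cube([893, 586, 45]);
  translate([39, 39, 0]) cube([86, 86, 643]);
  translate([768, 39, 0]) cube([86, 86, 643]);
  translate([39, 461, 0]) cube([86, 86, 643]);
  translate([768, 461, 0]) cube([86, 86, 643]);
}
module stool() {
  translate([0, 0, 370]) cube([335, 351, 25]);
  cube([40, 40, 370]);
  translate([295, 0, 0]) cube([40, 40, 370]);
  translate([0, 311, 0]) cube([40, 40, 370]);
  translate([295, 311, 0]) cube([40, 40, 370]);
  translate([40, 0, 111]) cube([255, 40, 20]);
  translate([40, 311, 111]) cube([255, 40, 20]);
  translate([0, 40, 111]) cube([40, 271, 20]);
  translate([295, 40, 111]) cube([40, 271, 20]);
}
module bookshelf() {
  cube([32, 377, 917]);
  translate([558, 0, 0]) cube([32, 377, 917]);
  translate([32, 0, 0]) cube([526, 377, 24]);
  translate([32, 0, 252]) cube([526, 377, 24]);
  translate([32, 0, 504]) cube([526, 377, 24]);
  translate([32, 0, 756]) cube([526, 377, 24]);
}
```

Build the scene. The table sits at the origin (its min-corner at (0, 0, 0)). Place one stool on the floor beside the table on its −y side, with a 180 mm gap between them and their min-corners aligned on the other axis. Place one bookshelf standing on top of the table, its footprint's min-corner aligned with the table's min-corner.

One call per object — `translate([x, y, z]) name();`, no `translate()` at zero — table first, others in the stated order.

table();
translate([0, -531, 0]) stool();
translate([0, 0, 688]) bookshelf();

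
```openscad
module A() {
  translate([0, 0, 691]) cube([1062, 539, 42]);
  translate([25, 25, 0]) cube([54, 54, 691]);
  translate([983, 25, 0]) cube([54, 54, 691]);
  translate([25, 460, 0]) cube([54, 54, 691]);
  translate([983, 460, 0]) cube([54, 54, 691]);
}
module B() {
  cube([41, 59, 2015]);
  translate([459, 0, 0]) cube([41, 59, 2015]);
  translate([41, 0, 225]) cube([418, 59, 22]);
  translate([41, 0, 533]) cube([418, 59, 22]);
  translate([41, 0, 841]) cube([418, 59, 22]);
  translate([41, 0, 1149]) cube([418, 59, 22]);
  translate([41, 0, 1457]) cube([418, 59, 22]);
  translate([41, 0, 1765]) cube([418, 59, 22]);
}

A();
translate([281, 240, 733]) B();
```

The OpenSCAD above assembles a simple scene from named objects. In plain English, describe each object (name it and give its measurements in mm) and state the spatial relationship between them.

A is a table with a 1062×539 mm rectangular top, 42 mm thick, top surface at z = 733 mm, supported by four 54×54 mm square legs, each inset 25 mm from the nearest pair of top edges, running from the floor.

B is a straight ladder. Two 41×59 mm vertical rails, 2015 mm tall, stand 500 mm apart (outside-to-outside) with their front faces coplanar on the −y side. 6 rungs, each 59 mm deep and 22 mm tall, span between the inner faces of the rails, front faces flush with the rails. The lowest rung's underside is at z = 225 mm and rungs are spaced 308 mm apart (underside to underside).

The ladder is on top of the table, centred.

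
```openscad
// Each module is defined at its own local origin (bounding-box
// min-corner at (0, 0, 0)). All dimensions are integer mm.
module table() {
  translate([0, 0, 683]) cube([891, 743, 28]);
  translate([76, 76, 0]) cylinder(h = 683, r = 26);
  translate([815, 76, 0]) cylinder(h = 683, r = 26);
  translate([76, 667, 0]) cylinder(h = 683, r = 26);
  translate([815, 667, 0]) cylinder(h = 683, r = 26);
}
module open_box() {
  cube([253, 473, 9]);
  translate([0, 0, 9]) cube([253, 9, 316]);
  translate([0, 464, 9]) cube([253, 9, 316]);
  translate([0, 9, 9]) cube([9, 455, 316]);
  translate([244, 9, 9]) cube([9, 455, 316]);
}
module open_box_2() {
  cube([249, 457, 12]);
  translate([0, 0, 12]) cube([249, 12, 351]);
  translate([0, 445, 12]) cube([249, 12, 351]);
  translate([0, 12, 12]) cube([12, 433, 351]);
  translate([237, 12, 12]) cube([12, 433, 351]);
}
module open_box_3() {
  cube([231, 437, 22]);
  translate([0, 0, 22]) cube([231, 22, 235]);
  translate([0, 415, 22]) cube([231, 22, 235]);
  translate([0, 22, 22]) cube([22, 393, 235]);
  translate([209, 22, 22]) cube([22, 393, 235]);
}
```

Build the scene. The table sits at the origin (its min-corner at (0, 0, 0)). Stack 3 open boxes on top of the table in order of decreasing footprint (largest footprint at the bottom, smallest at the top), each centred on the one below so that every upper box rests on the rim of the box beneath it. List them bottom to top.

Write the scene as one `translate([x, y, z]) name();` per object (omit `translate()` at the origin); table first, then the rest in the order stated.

table();
translate([319, 135, 711]) open_box();
translate([321, 143, 1036]) open_box_2();
translate([330, 153, 1399]) open_box_3();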